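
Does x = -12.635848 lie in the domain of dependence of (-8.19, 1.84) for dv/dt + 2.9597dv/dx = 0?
No. Only data at x = -13.635848 affects (-8.19, 1.84). Advection has one-way propagation along characteristics.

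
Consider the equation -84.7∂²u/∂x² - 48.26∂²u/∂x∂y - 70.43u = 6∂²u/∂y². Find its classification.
Rewriting in standard form: -84.7∂²u/∂x² - 48.26∂²u/∂x∂y - 6∂²u/∂y² - 70.43u = 0. Hyperbolic. (A = -84.7, B = -48.26, C = -6 gives B² - 4AC = 296.2276.)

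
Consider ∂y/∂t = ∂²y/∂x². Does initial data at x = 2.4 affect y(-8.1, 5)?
Yes, for any finite x. The heat equation has infinite propagation speed, so all initial data affects all points at any t > 0.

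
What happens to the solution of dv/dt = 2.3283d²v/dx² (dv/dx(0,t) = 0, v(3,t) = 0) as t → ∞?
v → 0. Heat escapes through the Dirichlet boundary.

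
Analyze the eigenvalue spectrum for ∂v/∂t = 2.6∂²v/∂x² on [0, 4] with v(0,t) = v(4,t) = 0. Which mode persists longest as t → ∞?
Eigenvalues: λₙ = 2.6n²π²/4².
First three modes:
  n=1: λ₁ = 2.6π²/4² ≈ 1.604
  n=2: λ₂ = 10.4π²/4² ≈ 6.415 (4× faster decay)
  n=3: λ₃ = 23.4π²/4² ≈ 14.434 (9× faster decay)
As t → ∞, higher modes decay exponentially faster. The n=1 mode dominates: v ~ c₁ sin(πx/4) e^{-λ₁t}.
Decay rate: λ₁ = 2.6π²/4² ≈ 1.604.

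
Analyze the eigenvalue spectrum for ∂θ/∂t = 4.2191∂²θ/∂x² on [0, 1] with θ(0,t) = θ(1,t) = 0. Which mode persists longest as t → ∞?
Eigenvalues: λₙ = 4.2191n²π².
First three modes:
  n=1: λ₁ = 4.2191π² ≈ 41.641
  n=2: λ₂ = 16.8764π² ≈ 166.563 (4× faster decay)
  n=3: λ₃ = 37.9719π² ≈ 374.768 (9× faster decay)
As t → ∞, higher modes decay exponentially faster. The n=1 mode dominates: θ ~ c₁ sin(πx) e^{-λ₁t}.
Decay rate: λ₁ = 4.2191π² ≈ 41.641.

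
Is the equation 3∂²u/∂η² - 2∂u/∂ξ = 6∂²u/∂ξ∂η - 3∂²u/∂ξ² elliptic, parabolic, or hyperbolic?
Rewriting in standard form: 3∂²u/∂ξ² - 6∂²u/∂ξ∂η + 3∂²u/∂η² - 2∂u/∂ξ = 0. Computing B² - 4AC with A = 3, B = -6, C = 3: discriminant = 0 (zero). Answer: parabolic.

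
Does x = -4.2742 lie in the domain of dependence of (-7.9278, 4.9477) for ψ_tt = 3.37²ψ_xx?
Yes. The domain of dependence is [-24.601549, 8.745949], and -4.2742 ∈ [-24.601549, 8.745949].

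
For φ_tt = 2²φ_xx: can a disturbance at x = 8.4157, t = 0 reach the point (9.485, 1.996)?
Yes. The domain of dependence is [5.493, 13.477], and 8.4157 ∈ [5.493, 13.477].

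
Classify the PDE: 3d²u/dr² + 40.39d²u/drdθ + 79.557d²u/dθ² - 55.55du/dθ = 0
A = 3, B = 40.39, C = 79.557. Discriminant B² - 4AC = 676.6681. Since 676.6681 > 0, hyperbolic.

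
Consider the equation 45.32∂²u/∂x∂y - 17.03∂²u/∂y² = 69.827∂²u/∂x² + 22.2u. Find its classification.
Rewriting in standard form: -69.827∂²u/∂x² + 45.32∂²u/∂x∂y - 17.03∂²u/∂y² - 22.2u = 0. Elliptic. (A = -69.827, B = 45.32, C = -17.03 gives B² - 4AC = -2702.71284.)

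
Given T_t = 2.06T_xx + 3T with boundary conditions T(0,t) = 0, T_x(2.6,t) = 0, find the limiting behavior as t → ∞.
T grows unboundedly. Reaction dominates diffusion (r=3 > κπ²/(4L²)≈0.75); solution grows exponentially.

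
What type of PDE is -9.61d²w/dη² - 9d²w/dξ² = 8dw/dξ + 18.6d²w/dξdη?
Rewriting in standard form: -9d²w/dξ² - 18.6d²w/dξdη - 9.61d²w/dη² - 8dw/dξ = 0. With A = -9, B = -18.6, C = -9.61, the discriminant is 0. This is a parabolic PDE.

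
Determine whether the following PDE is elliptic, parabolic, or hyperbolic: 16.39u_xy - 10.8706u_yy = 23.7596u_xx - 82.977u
Rewriting in standard form: -23.7596u_xx + 16.39u_xy - 10.8706u_yy + 82.977u = 0. Coefficients: A = -23.7596, B = 16.39, C = -10.8706. B² - 4AC = -764.49233104, which is negative, so the equation is elliptic.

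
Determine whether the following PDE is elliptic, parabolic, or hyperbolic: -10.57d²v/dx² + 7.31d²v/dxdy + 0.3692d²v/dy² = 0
Coefficients: A = -10.57, B = 7.31, C = 0.3692. B² - 4AC = 69.045876, which is positive, so the equation is hyperbolic.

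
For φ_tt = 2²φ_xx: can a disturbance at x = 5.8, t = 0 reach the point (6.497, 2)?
Yes. The domain of dependence is [2.497, 10.497], and 5.8 ∈ [2.497, 10.497].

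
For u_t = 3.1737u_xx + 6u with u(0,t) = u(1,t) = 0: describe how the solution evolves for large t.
u → 0. Diffusion dominates reaction (r=6 < κπ²/L²≈31.32); solution decays.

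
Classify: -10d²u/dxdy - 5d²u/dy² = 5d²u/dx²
Rewriting in standard form: -5d²u/dx² - 10d²u/dxdy - 5d²u/dy² = 0. Parabolic (discriminant = 0).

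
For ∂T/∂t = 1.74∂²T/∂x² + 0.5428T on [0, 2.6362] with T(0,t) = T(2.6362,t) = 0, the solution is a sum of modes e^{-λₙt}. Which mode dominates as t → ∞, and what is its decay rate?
Eigenvalues: λₙ = 1.74n²π²/2.6362² - 0.5428.
First three modes:
  n=1: λ₁ = 1.74π²/2.6362² - 0.5428 ≈ 1.928
  n=2: λ₂ = 6.96π²/2.6362² - 0.5428 ≈ 9.342
  n=3: λ₃ = 15.66π²/2.6362² - 0.5428 ≈ 21.697
Since 1.74π²/2.6362² ≈ 2.471 > 0.5428, all λₙ > 0.
The n=1 mode decays slowest → dominates as t → ∞.
Asymptotic: T ~ c₁ sin(πx/2.6362) e^{-λ₁t} with decay rate λ₁ ≈ 1.928.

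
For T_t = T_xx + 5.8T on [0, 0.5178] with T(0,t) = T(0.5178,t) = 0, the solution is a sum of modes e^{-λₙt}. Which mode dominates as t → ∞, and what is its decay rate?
Eigenvalues: λₙ = n²π²/0.5178² - 5.8.
First three modes:
  n=1: λ₁ = π²/0.5178² - 5.8 ≈ 31.011
  n=2: λ₂ = 4π²/0.5178² - 5.8 ≈ 141.443
  n=3: λ₃ = 9π²/0.5178² - 5.8 ≈ 325.498
Since π²/0.5178² ≈ 36.811 > 5.8, all λₙ > 0.
The n=1 mode decays slowest → dominates as t → ∞.
Asymptotic: T ~ c₁ sin(πx/0.5178) e^{-λ₁t} with decay rate λ₁ ≈ 31.011.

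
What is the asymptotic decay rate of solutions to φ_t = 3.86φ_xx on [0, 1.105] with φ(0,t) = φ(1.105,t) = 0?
Eigenvalues: λₙ = 3.86n²π²/1.105².
First three modes:
  n=1: λ₁ = 3.86π²/1.105² ≈ 31.201
  n=2: λ₂ = 15.44π²/1.105² ≈ 124.802 (4× faster decay)
  n=3: λ₃ = 34.74π²/1.105² ≈ 280.805 (9× faster decay)
As t → ∞, higher modes decay exponentially faster. The n=1 mode dominates: φ ~ c₁ sin(πx/1.105) e^{-λ₁t}.
Decay rate: λ₁ = 3.86π²/1.105² ≈ 31.201.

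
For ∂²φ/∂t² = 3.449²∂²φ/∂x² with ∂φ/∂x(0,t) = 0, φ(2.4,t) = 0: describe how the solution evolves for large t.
φ oscillates (no decay). Energy is conserved; the solution oscillates indefinitely as standing waves.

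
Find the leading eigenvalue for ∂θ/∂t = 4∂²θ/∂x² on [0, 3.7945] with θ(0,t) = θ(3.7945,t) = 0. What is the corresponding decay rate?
Eigenvalues: λₙ = 4n²π²/3.7945².
First three modes:
  n=1: λ₁ = 4π²/3.7945² ≈ 2.742
  n=2: λ₂ = 16π²/3.7945² ≈ 10.968 (4× faster decay)
  n=3: λ₃ = 36π²/3.7945² ≈ 24.677 (9× faster decay)
As t → ∞, higher modes decay exponentially faster. The n=1 mode dominates: θ ~ c₁ sin(πx/3.7945) e^{-λ₁t}.
Decay rate: λ₁ = 4π²/3.7945² ≈ 2.742.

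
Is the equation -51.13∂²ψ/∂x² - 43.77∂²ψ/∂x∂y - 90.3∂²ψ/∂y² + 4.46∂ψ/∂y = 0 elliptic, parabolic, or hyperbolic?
Computing B² - 4AC with A = -51.13, B = -43.77, C = -90.3: discriminant = -16552.3431 (negative). Answer: elliptic.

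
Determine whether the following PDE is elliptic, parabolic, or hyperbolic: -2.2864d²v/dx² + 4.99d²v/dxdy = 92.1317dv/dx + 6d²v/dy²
Rewriting in standard form: -2.2864d²v/dx² + 4.99d²v/dxdy - 6d²v/dy² - 92.1317dv/dx = 0. Coefficients: A = -2.2864, B = 4.99, C = -6. B² - 4AC = -29.9735, which is negative, so the equation is elliptic.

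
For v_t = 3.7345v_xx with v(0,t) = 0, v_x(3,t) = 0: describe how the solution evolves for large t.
v → 0. Heat escapes through the Dirichlet boundary.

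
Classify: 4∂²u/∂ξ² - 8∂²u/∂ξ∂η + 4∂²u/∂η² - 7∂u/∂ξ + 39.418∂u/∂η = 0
Parabolic (discriminant = 0).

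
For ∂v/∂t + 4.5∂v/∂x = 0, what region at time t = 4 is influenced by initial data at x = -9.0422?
At x = 8.9578. The characteristic carries data from (-9.0422, 0) to (8.9578, 4).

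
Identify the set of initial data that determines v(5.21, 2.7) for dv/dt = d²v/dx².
The entire real line. The heat equation has infinite propagation speed: any initial disturbance instantly affects all points (though exponentially small far away).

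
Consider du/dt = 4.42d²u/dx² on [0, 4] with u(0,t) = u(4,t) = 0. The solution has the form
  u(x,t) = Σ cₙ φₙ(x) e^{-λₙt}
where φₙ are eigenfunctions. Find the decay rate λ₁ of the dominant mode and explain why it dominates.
Eigenvalues: λₙ = 4.42n²π²/4².
First three modes:
  n=1: λ₁ = 4.42π²/4² ≈ 2.726
  n=2: λ₂ = 17.68π²/4² ≈ 10.906 (4× faster decay)
  n=3: λ₃ = 39.78π²/4² ≈ 24.538 (9× faster decay)
As t → ∞, higher modes decay exponentially faster. The n=1 mode dominates: u ~ c₁ sin(πx/4) e^{-λ₁t}.
Decay rate: λ₁ = 4.42π²/4² ≈ 2.726.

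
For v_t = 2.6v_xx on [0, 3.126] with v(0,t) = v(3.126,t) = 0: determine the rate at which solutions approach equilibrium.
Eigenvalues: λₙ = 2.6n²π²/3.126².
First three modes:
  n=1: λ₁ = 2.6π²/3.126² ≈ 2.626
  n=2: λ₂ = 10.4π²/3.126² ≈ 10.504 (4× faster decay)
  n=3: λ₃ = 23.4π²/3.126² ≈ 23.634 (9× faster decay)
As t → ∞, higher modes decay exponentially faster. The n=1 mode dominates: v ~ c₁ sin(πx/3.126) e^{-λ₁t}.
Decay rate: λ₁ = 2.6π²/3.126² ≈ 2.626.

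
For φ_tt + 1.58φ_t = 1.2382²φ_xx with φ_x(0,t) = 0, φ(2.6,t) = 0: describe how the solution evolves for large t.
φ → 0. Damping (γ=1.58) dissipates energy; oscillations decay exponentially.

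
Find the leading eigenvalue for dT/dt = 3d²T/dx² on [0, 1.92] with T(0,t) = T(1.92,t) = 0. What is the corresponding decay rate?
Eigenvalues: λₙ = 3n²π²/1.92².
First three modes:
  n=1: λ₁ = 3π²/1.92² ≈ 8.032
  n=2: λ₂ = 12π²/1.92² ≈ 32.128 (4× faster decay)
  n=3: λ₃ = 27π²/1.92² ≈ 72.287 (9× faster decay)
As t → ∞, higher modes decay exponentially faster. The n=1 mode dominates: T ~ c₁ sin(πx/1.92) e^{-λ₁t}.
Decay rate: λ₁ = 3π²/1.92² ≈ 8.032.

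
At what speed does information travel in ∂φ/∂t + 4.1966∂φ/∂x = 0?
Speed = 4.1966. Information travels along x - 4.1966t = const (rightward).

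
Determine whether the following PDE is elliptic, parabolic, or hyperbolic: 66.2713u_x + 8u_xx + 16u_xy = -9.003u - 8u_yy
Rewriting in standard form: 8u_xx + 16u_xy + 8u_yy + 66.2713u_x + 9.003u = 0. Coefficients: A = 8, B = 16, C = 8. B² - 4AC = 0, which is zero, so the equation is parabolic.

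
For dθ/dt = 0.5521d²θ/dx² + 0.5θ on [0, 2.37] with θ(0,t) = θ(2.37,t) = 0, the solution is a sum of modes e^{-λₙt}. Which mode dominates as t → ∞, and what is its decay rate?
Eigenvalues: λₙ = 0.5521n²π²/2.37² - 0.5.
First three modes:
  n=1: λ₁ = 0.5521π²/2.37² - 0.5 ≈ 0.47
  n=2: λ₂ = 2.2084π²/2.37² - 0.5 ≈ 3.38
  n=3: λ₃ = 4.9689π²/2.37² - 0.5 ≈ 8.231
Since 0.5521π²/2.37² ≈ 0.97 > 0.5, all λₙ > 0.
The n=1 mode decays slowest → dominates as t → ∞.
Asymptotic: θ ~ c₁ sin(πx/2.37) e^{-λ₁t} with decay rate λ₁ ≈ 0.47.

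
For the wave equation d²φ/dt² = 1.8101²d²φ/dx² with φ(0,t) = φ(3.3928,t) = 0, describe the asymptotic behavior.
φ oscillates (no decay). Energy is conserved; the solution oscillates indefinitely as standing waves.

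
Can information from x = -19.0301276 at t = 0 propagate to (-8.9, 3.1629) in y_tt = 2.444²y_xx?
No. The domain of dependence is [-16.6301276, -1.1698724], and -19.0301276 is outside this interval.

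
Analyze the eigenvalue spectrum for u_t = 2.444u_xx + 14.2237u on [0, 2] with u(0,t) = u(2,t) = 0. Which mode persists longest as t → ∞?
Eigenvalues: λₙ = 2.444n²π²/2² - 14.2237.
First three modes:
  n=1: λ₁ = 2.444π²/2² - 14.2237 ≈ -8.193
  n=2: λ₂ = 9.776π²/2² - 14.2237 ≈ 9.898
  n=3: λ₃ = 21.996π²/2² - 14.2237 ≈ 40.049
Since 2.444π²/2² ≈ 6.03 < 14.2237, λ₁ < 0.
The n=1 mode grows fastest (−λₙ is largest for n=1) → dominates.
Asymptotic: u ~ c₁ sin(πx/2) e^{8.193t} (exponential growth at rate −λ₁ ≈ 8.193).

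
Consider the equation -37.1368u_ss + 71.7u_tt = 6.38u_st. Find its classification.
Rewriting in standard form: -37.1368u_ss - 6.38u_st + 71.7u_tt = 0. Hyperbolic. (A = -37.1368, B = -6.38, C = 71.7 gives B² - 4AC = 10691.53864.)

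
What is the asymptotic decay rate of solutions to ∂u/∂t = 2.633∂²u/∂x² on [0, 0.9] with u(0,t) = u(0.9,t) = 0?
Eigenvalues: λₙ = 2.633n²π²/0.9².
First three modes:
  n=1: λ₁ = 2.633π²/0.9² ≈ 32.082
  n=2: λ₂ = 10.532π²/0.9² ≈ 128.329 (4× faster decay)
  n=3: λ₃ = 23.697π²/0.9² ≈ 288.741 (9× faster decay)
As t → ∞, higher modes decay exponentially faster. The n=1 mode dominates: u ~ c₁ sin(πx/0.9) e^{-λ₁t}.
Decay rate: λ₁ = 2.633π²/0.9² ≈ 32.082.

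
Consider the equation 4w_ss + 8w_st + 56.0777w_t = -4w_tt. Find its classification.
Rewriting in standard form: 4w_ss + 8w_st + 4w_tt + 56.0777w_t = 0. Parabolic. (A = 4, B = 8, C = 4 gives B² - 4AC = 0.)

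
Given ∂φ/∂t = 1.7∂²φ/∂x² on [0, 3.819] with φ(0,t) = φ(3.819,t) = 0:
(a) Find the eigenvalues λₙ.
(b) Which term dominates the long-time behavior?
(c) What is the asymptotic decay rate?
Eigenvalues: λₙ = 1.7n²π²/3.819².
First three modes:
  n=1: λ₁ = 1.7π²/3.819² ≈ 1.15
  n=2: λ₂ = 6.8π²/3.819² ≈ 4.602 (4× faster decay)
  n=3: λ₃ = 15.3π²/3.819² ≈ 10.354 (9× faster decay)
As t → ∞, higher modes decay exponentially faster. The n=1 mode dominates: φ ~ c₁ sin(πx/3.819) e^{-λ₁t}.
Decay rate: λ₁ = 1.7π²/3.819² ≈ 1.15.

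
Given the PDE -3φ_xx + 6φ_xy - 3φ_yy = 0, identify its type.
The second-order coefficients are A = -3, B = 6, C = -3. Since B² - 4AC = 0 = 0, this is a parabolic PDE.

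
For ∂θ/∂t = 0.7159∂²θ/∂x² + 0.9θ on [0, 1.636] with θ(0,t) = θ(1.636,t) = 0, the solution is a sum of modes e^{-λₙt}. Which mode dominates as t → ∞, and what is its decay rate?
Eigenvalues: λₙ = 0.7159n²π²/1.636² - 0.9.
First three modes:
  n=1: λ₁ = 0.7159π²/1.636² - 0.9 ≈ 1.74
  n=2: λ₂ = 2.8636π²/1.636² - 0.9 ≈ 9.66
  n=3: λ₃ = 6.4431π²/1.636² - 0.9 ≈ 22.859
Since 0.7159π²/1.636² ≈ 2.64 > 0.9, all λₙ > 0.
The n=1 mode decays slowest → dominates as t → ∞.
Asymptotic: θ ~ c₁ sin(πx/1.636) e^{-λ₁t} with decay rate λ₁ ≈ 1.74.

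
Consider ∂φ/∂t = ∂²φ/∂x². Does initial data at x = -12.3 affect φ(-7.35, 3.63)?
Yes, for any finite x. The heat equation has infinite propagation speed, so all initial data affects all points at any t > 0.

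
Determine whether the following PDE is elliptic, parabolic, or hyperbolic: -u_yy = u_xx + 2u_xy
Rewriting in standard form: -u_xx - 2u_xy - u_yy = 0. Coefficients: A = -1, B = -2, C = -1. B² - 4AC = 0, which is zero, so the equation is parabolic.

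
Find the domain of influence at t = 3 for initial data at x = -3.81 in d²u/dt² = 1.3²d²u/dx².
Domain of influence: [-7.71, 0.09]. Data at x = -3.81 spreads outward at speed 1.3.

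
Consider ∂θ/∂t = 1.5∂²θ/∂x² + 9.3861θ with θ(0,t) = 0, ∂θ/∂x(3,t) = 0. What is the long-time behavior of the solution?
As t → ∞, θ grows unboundedly. Reaction dominates diffusion (r=9.3861 > κπ²/(4L²)≈0.41); solution grows exponentially.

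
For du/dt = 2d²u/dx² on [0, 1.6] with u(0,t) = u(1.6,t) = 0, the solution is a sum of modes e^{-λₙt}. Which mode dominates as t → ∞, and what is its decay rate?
Eigenvalues: λₙ = 2n²π²/1.6².
First three modes:
  n=1: λ₁ = 2π²/1.6² ≈ 7.711
  n=2: λ₂ = 8π²/1.6² ≈ 30.843 (4× faster decay)
  n=3: λ₃ = 18π²/1.6² ≈ 69.396 (9× faster decay)
As t → ∞, higher modes decay exponentially faster. The n=1 mode dominates: u ~ c₁ sin(πx/1.6) e^{-λ₁t}.
Decay rate: λ₁ = 2π²/1.6² ≈ 7.711.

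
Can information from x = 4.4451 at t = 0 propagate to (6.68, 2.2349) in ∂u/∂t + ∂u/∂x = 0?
Yes. The characteristic through (6.68, 2.2349) passes through x = 4.4451.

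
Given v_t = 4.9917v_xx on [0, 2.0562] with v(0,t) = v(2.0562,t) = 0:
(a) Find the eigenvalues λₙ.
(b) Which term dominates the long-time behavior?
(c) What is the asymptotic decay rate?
Eigenvalues: λₙ = 4.9917n²π²/2.0562².
First three modes:
  n=1: λ₁ = 4.9917π²/2.0562² ≈ 11.652
  n=2: λ₂ = 19.9668π²/2.0562² ≈ 46.61 (4× faster decay)
  n=3: λ₃ = 44.9253π²/2.0562² ≈ 104.872 (9× faster decay)
As t → ∞, higher modes decay exponentially faster. The n=1 mode dominates: v ~ c₁ sin(πx/2.0562) e^{-λ₁t}.
Decay rate: λ₁ = 4.9917π²/2.0562² ≈ 11.652.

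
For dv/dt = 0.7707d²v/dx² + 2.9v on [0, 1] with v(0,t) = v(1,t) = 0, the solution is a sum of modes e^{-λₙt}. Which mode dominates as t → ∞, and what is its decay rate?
Eigenvalues: λₙ = 0.7707n²π²/1² - 2.9.
First three modes:
  n=1: λ₁ = 0.7707π² - 2.9 ≈ 4.707
  n=2: λ₂ = 3.0828π² - 2.9 ≈ 27.526
  n=3: λ₃ = 6.9363π² - 2.9 ≈ 65.559
Since 0.7707π² ≈ 7.607 > 2.9, all λₙ > 0.
The n=1 mode decays slowest → dominates as t → ∞.
Asymptotic: v ~ c₁ sin(πx/1) e^{-λ₁t} with decay rate λ₁ ≈ 4.707.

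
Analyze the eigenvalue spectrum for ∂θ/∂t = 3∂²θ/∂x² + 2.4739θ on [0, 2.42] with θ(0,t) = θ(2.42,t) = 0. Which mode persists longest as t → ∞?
Eigenvalues: λₙ = 3n²π²/2.42² - 2.4739.
First three modes:
  n=1: λ₁ = 3π²/2.42² - 2.4739 ≈ 2.582
  n=2: λ₂ = 12π²/2.42² - 2.4739 ≈ 17.749
  n=3: λ₃ = 27π²/2.42² - 2.4739 ≈ 43.028
Since 3π²/2.42² ≈ 5.056 > 2.4739, all λₙ > 0.
The n=1 mode decays slowest → dominates as t → ∞.
Asymptotic: θ ~ c₁ sin(πx/2.42) e^{-λ₁t} with decay rate λ₁ ≈ 2.582.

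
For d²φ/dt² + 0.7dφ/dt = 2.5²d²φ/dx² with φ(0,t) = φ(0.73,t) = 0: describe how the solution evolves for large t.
φ → 0. Damping (γ=0.7) dissipates energy; oscillations decay exponentially.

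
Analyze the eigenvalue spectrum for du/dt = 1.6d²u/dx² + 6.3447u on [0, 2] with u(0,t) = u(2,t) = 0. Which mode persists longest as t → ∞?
Eigenvalues: λₙ = 1.6n²π²/2² - 6.3447.
First three modes:
  n=1: λ₁ = 1.6π²/2² - 6.3447 ≈ -2.397
  n=2: λ₂ = 6.4π²/2² - 6.3447 ≈ 9.447
  n=3: λ₃ = 14.4π²/2² - 6.3447 ≈ 29.186
Since 1.6π²/2² ≈ 3.948 < 6.3447, λ₁ < 0.
The n=1 mode grows fastest (−λₙ is largest for n=1) → dominates.
Asymptotic: u ~ c₁ sin(πx/2) e^{2.397t} (exponential growth at rate −λ₁ ≈ 2.397).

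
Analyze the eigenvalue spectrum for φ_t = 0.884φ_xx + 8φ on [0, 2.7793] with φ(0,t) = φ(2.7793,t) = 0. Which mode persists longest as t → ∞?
Eigenvalues: λₙ = 0.884n²π²/2.7793² - 8.
First three modes:
  n=1: λ₁ = 0.884π²/2.7793² - 8 ≈ -6.871
  n=2: λ₂ = 3.536π²/2.7793² - 8 ≈ -3.482
  n=3: λ₃ = 7.956π²/2.7793² - 8 ≈ 2.165
Since 0.884π²/2.7793² ≈ 1.129 < 8, λ₁ < 0.
The n=1 mode grows fastest (−λₙ is largest for n=1) → dominates.
Asymptotic: φ ~ c₁ sin(πx/2.7793) e^{6.871t} (exponential growth at rate −λ₁ ≈ 6.871).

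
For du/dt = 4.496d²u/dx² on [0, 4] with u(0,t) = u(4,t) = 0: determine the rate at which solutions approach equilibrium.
Eigenvalues: λₙ = 4.496n²π²/4².
First three modes:
  n=1: λ₁ = 4.496π²/4² ≈ 2.773
  n=2: λ₂ = 17.984π²/4² ≈ 11.093 (4× faster decay)
  n=3: λ₃ = 40.464π²/4² ≈ 24.96 (9× faster decay)
As t → ∞, higher modes decay exponentially faster. The n=1 mode dominates: u ~ c₁ sin(πx/4) e^{-λ₁t}.
Decay rate: λ₁ = 4.496π²/4² ≈ 2.773.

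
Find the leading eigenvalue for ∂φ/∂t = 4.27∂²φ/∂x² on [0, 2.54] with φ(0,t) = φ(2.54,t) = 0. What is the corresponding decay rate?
Eigenvalues: λₙ = 4.27n²π²/2.54².
First three modes:
  n=1: λ₁ = 4.27π²/2.54² ≈ 6.532
  n=2: λ₂ = 17.08π²/2.54² ≈ 26.129 (4× faster decay)
  n=3: λ₃ = 38.43π²/2.54² ≈ 58.79 (9× faster decay)
As t → ∞, higher modes decay exponentially faster. The n=1 mode dominates: φ ~ c₁ sin(πx/2.54) e^{-λ₁t}.
Decay rate: λ₁ = 4.27π²/2.54² ≈ 6.532.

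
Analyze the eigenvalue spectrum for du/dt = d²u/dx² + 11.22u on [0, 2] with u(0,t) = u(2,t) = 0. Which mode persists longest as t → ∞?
Eigenvalues: λₙ = n²π²/2² - 11.22.
First three modes:
  n=1: λ₁ = π²/2² - 11.22 ≈ -8.753
  n=2: λ₂ = 4π²/2² - 11.22 ≈ -1.35
  n=3: λ₃ = 9π²/2² - 11.22 ≈ 10.987
Since π²/2² ≈ 2.467 < 11.22, λ₁ < 0.
The n=1 mode grows fastest (−λₙ is largest for n=1) → dominates.
Asymptotic: u ~ c₁ sin(πx/2) e^{8.753t} (exponential growth at rate −λ₁ ≈ 8.753).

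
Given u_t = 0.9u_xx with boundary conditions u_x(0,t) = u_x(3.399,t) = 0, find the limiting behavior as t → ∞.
u → constant (steady state). Heat is conserved (no flux at boundaries); solution approaches the spatial average.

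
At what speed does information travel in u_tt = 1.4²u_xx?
Speed = 1.4. Information travels along characteristics x = x₀ ± 1.4t.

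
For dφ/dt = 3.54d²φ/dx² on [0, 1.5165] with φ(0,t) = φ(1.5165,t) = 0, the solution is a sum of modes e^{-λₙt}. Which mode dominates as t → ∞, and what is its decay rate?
Eigenvalues: λₙ = 3.54n²π²/1.5165².
First three modes:
  n=1: λ₁ = 3.54π²/1.5165² ≈ 15.192
  n=2: λ₂ = 14.16π²/1.5165² ≈ 60.768 (4× faster decay)
  n=3: λ₃ = 31.86π²/1.5165² ≈ 136.729 (9× faster decay)
As t → ∞, higher modes decay exponentially faster. The n=1 mode dominates: φ ~ c₁ sin(πx/1.5165) e^{-λ₁t}.
Decay rate: λ₁ = 3.54π²/1.5165² ≈ 15.192.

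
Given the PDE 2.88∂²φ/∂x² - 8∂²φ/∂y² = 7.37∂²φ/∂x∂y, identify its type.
Rewriting in standard form: 2.88∂²φ/∂x² - 7.37∂²φ/∂x∂y - 8∂²φ/∂y² = 0. The second-order coefficients are A = 2.88, B = -7.37, C = -8. Since B² - 4AC = 146.4769 > 0, this is a hyperbolic PDE.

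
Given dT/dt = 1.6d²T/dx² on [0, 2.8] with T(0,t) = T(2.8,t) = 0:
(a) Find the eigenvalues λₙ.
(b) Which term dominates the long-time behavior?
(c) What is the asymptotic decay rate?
Eigenvalues: λₙ = 1.6n²π²/2.8².
First three modes:
  n=1: λ₁ = 1.6π²/2.8² ≈ 2.014
  n=2: λ₂ = 6.4π²/2.8² ≈ 8.057 (4× faster decay)
  n=3: λ₃ = 14.4π²/2.8² ≈ 18.128 (9× faster decay)
As t → ∞, higher modes decay exponentially faster. The n=1 mode dominates: T ~ c₁ sin(πx/2.8) e^{-λ₁t}.
Decay rate: λ₁ = 1.6π²/2.8² ≈ 2.014.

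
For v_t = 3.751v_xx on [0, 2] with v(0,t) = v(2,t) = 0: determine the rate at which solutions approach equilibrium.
Eigenvalues: λₙ = 3.751n²π²/2².
First three modes:
  n=1: λ₁ = 3.751π²/2² ≈ 9.255
  n=2: λ₂ = 15.004π²/2² ≈ 37.021 (4× faster decay)
  n=3: λ₃ = 33.759π²/2² ≈ 83.297 (9× faster decay)
As t → ∞, higher modes decay exponentially faster. The n=1 mode dominates: v ~ c₁ sin(πx/2) e^{-λ₁t}.
Decay rate: λ₁ = 3.751π²/2² ≈ 9.255.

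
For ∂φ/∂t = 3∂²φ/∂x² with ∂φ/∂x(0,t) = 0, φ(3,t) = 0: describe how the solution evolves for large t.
φ → 0. Heat escapes through the Dirichlet boundary.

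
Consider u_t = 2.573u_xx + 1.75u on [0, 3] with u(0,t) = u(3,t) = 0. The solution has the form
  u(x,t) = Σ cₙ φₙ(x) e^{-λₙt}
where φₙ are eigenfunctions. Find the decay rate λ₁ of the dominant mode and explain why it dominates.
Eigenvalues: λₙ = 2.573n²π²/3² - 1.75.
First three modes:
  n=1: λ₁ = 2.573π²/3² - 1.75 ≈ 1.072
  n=2: λ₂ = 10.292π²/3² - 1.75 ≈ 9.536
  n=3: λ₃ = 23.157π²/3² - 1.75 ≈ 23.644
Since 2.573π²/3² ≈ 2.822 > 1.75, all λₙ > 0.
The n=1 mode decays slowest → dominates as t → ∞.
Asymptotic: u ~ c₁ sin(πx/3) e^{-λ₁t} with decay rate λ₁ ≈ 1.072.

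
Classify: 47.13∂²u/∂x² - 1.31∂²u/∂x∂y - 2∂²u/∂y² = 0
Hyperbolic (discriminant = 378.7561).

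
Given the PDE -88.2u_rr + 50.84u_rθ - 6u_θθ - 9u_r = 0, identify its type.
The second-order coefficients are A = -88.2, B = 50.84, C = -6. Since B² - 4AC = 467.9056 > 0, this is a hyperbolic PDE.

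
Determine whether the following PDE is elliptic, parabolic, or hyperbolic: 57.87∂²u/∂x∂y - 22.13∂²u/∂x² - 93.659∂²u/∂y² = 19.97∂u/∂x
Rewriting in standard form: -22.13∂²u/∂x² + 57.87∂²u/∂x∂y - 93.659∂²u/∂y² - 19.97∂u/∂x = 0. Coefficients: A = -22.13, B = 57.87, C = -93.659. B² - 4AC = -4941.75778, which is negative, so the equation is elliptic.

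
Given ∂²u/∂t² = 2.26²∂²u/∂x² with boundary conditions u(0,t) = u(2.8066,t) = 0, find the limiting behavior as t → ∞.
u oscillates (no decay). Energy is conserved; the solution oscillates indefinitely as standing waves.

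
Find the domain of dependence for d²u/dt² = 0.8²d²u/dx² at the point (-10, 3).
Domain of dependence: [-12.4, -7.6]. Signals travel at speed 0.8, so data within |x - -10| ≤ 0.8·3 = 2.4 can reach the point.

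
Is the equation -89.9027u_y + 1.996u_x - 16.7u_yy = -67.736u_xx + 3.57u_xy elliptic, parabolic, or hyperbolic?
Rewriting in standard form: 67.736u_xx - 3.57u_xy - 16.7u_yy + 1.996u_x - 89.9027u_y = 0. Computing B² - 4AC with A = 67.736, B = -3.57, C = -16.7: discriminant = 4537.5097 (positive). Answer: hyperbolic.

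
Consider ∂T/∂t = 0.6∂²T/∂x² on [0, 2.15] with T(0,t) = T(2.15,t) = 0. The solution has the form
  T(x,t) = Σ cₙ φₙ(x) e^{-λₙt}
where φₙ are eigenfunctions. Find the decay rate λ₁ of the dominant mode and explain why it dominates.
Eigenvalues: λₙ = 0.6n²π²/2.15².
First three modes:
  n=1: λ₁ = 0.6π²/2.15² ≈ 1.281
  n=2: λ₂ = 2.4π²/2.15² ≈ 5.124 (4× faster decay)
  n=3: λ₃ = 5.4π²/2.15² ≈ 11.53 (9× faster decay)
As t → ∞, higher modes decay exponentially faster. The n=1 mode dominates: T ~ c₁ sin(πx/2.15) e^{-λ₁t}.
Decay rate: λ₁ = 0.6π²/2.15² ≈ 1.281.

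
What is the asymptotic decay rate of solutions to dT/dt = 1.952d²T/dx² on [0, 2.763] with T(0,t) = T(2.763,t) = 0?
Eigenvalues: λₙ = 1.952n²π²/2.763².
First three modes:
  n=1: λ₁ = 1.952π²/2.763² ≈ 2.524
  n=2: λ₂ = 7.808π²/2.763² ≈ 10.094 (4× faster decay)
  n=3: λ₃ = 17.568π²/2.763² ≈ 22.712 (9× faster decay)
As t → ∞, higher modes decay exponentially faster. The n=1 mode dominates: T ~ c₁ sin(πx/2.763) e^{-λ₁t}.
Decay rate: λ₁ = 1.952π²/2.763² ≈ 2.524.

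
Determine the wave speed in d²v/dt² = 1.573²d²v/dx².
Speed = 1.573. Information travels along characteristics x = x₀ ± 1.573t.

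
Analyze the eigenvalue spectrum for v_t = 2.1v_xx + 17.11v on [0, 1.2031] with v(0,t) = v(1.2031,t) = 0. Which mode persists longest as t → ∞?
Eigenvalues: λₙ = 2.1n²π²/1.2031² - 17.11.
First three modes:
  n=1: λ₁ = 2.1π²/1.2031² - 17.11 ≈ -2.791
  n=2: λ₂ = 8.4π²/1.2031² - 17.11 ≈ 40.166
  n=3: λ₃ = 18.9π²/1.2031² - 17.11 ≈ 111.762
Since 2.1π²/1.2031² ≈ 14.319 < 17.11, λ₁ < 0.
The n=1 mode grows fastest (−λₙ is largest for n=1) → dominates.
Asymptotic: v ~ c₁ sin(πx/1.2031) e^{2.791t} (exponential growth at rate −λ₁ ≈ 2.791).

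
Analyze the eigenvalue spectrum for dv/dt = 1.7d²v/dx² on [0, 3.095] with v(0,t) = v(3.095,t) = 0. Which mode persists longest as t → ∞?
Eigenvalues: λₙ = 1.7n²π²/3.095².
First three modes:
  n=1: λ₁ = 1.7π²/3.095² ≈ 1.752
  n=2: λ₂ = 6.8π²/3.095² ≈ 7.006 (4× faster decay)
  n=3: λ₃ = 15.3π²/3.095² ≈ 15.764 (9× faster decay)
As t → ∞, higher modes decay exponentially faster. The n=1 mode dominates: v ~ c₁ sin(πx/3.095) e^{-λ₁t}.
Decay rate: λ₁ = 1.7π²/3.095² ≈ 1.752.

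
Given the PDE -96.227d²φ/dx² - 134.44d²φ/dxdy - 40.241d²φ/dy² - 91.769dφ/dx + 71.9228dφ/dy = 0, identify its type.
The second-order coefficients are A = -96.227, B = -134.44, C = -40.241. Since B² - 4AC = 2585.030772 > 0, this is a hyperbolic PDE.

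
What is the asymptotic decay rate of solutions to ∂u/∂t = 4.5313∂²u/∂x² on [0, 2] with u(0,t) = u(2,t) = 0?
Eigenvalues: λₙ = 4.5313n²π²/2².
First three modes:
  n=1: λ₁ = 4.5313π²/2² ≈ 11.181
  n=2: λ₂ = 18.1252π²/2² ≈ 44.722 (4× faster decay)
  n=3: λ₃ = 40.7817π²/2² ≈ 100.625 (9× faster decay)
As t → ∞, higher modes decay exponentially faster. The n=1 mode dominates: u ~ c₁ sin(πx/2) e^{-λ₁t}.
Decay rate: λ₁ = 4.5313π²/2² ≈ 11.181.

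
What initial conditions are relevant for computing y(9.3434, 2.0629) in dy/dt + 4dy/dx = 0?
A single point: x = 1.0918. The characteristic through (9.3434, 2.0629) is x - 4t = const, so x = 9.3434 - 4·2.0629 = 1.0918.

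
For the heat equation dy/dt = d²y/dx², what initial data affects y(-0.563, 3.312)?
The entire real line. The heat equation has infinite propagation speed: any initial disturbance instantly affects all points (though exponentially small far away).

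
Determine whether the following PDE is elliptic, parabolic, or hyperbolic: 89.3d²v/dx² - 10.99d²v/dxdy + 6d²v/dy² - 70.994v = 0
Coefficients: A = 89.3, B = -10.99, C = 6. B² - 4AC = -2022.4199, which is negative, so the equation is elliptic.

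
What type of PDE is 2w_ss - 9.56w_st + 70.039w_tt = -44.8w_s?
Rewriting in standard form: 2w_ss - 9.56w_st + 70.039w_tt + 44.8w_s = 0. With A = 2, B = -9.56, C = 70.039, the discriminant is -468.9184. This is an elliptic PDE.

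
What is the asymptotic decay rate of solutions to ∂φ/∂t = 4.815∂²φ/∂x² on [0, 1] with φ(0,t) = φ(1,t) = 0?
Eigenvalues: λₙ = 4.815n²π².
First three modes:
  n=1: λ₁ = 4.815π² ≈ 47.522
  n=2: λ₂ = 19.26π² ≈ 190.089 (4× faster decay)
  n=3: λ₃ = 43.335π² ≈ 427.699 (9× faster decay)
As t → ∞, higher modes decay exponentially faster. The n=1 mode dominates: φ ~ c₁ sin(πx) e^{-λ₁t}.
Decay rate: λ₁ = 4.815π² ≈ 47.522.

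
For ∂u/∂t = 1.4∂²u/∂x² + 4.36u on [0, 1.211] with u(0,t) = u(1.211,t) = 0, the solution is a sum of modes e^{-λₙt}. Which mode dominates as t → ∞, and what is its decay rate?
Eigenvalues: λₙ = 1.4n²π²/1.211² - 4.36.
First three modes:
  n=1: λ₁ = 1.4π²/1.211² - 4.36 ≈ 5.062
  n=2: λ₂ = 5.6π²/1.211² - 4.36 ≈ 33.328
  n=3: λ₃ = 12.6π²/1.211² - 4.36 ≈ 80.437
Since 1.4π²/1.211² ≈ 9.422 > 4.36, all λₙ > 0.
The n=1 mode decays slowest → dominates as t → ∞.
Asymptotic: u ~ c₁ sin(πx/1.211) e^{-λ₁t} with decay rate λ₁ ≈ 5.062.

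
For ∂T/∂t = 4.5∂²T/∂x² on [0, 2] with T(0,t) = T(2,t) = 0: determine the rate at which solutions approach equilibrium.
Eigenvalues: λₙ = 4.5n²π²/2².
First three modes:
  n=1: λ₁ = 4.5π²/2² ≈ 11.103
  n=2: λ₂ = 18π²/2² ≈ 44.413 (4× faster decay)
  n=3: λ₃ = 40.5π²/2² ≈ 99.93 (9× faster decay)
As t → ∞, higher modes decay exponentially faster. The n=1 mode dominates: T ~ c₁ sin(πx/2) e^{-λ₁t}.
Decay rate: λ₁ = 4.5π²/2² ≈ 11.103.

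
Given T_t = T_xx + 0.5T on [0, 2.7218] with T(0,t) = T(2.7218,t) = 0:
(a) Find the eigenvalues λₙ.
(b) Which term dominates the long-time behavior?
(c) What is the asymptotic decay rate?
Eigenvalues: λₙ = n²π²/2.7218² - 0.5.
First three modes:
  n=1: λ₁ = π²/2.7218² - 0.5 ≈ 0.832
  n=2: λ₂ = 4π²/2.7218² - 0.5 ≈ 4.829
  n=3: λ₃ = 9π²/2.7218² - 0.5 ≈ 11.49
Since π²/2.7218² ≈ 1.332 > 0.5, all λₙ > 0.
The n=1 mode decays slowest → dominates as t → ∞.
Asymptotic: T ~ c₁ sin(πx/2.7218) e^{-λ₁t} with decay rate λ₁ ≈ 0.832.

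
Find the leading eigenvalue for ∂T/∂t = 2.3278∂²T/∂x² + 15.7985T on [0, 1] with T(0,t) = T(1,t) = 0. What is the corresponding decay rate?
Eigenvalues: λₙ = 2.3278n²π²/1² - 15.7985.
First three modes:
  n=1: λ₁ = 2.3278π² - 15.7985 ≈ 7.176
  n=2: λ₂ = 9.3112π² - 15.7985 ≈ 76.099
  n=3: λ₃ = 20.9502π² - 15.7985 ≈ 190.972
Since 2.3278π² ≈ 22.974 > 15.7985, all λₙ > 0.
The n=1 mode decays slowest → dominates as t → ∞.
Asymptotic: T ~ c₁ sin(πx/1) e^{-λ₁t} with decay rate λ₁ ≈ 7.176.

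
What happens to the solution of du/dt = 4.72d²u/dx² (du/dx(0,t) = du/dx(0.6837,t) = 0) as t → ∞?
u → constant (steady state). Heat is conserved (no flux at boundaries); solution approaches the spatial average.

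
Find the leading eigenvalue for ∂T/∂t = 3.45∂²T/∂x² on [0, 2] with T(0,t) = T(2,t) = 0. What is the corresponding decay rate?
Eigenvalues: λₙ = 3.45n²π²/2².
First three modes:
  n=1: λ₁ = 3.45π²/2² ≈ 8.513
  n=2: λ₂ = 13.8π²/2² ≈ 34.05 (4× faster decay)
  n=3: λ₃ = 31.05π²/2² ≈ 76.613 (9× faster decay)
As t → ∞, higher modes decay exponentially faster. The n=1 mode dominates: T ~ c₁ sin(πx/2) e^{-λ₁t}.
Decay rate: λ₁ = 3.45π²/2² ≈ 8.513.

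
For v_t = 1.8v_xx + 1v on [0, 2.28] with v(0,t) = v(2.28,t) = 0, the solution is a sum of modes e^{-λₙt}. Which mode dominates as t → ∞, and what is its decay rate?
Eigenvalues: λₙ = 1.8n²π²/2.28² - 1.
First three modes:
  n=1: λ₁ = 1.8π²/2.28² - 1 ≈ 2.417
  n=2: λ₂ = 7.2π²/2.28² - 1 ≈ 12.67
  n=3: λ₃ = 16.2π²/2.28² - 1 ≈ 29.757
Since 1.8π²/2.28² ≈ 3.417 > 1, all λₙ > 0.
The n=1 mode decays slowest → dominates as t → ∞.
Asymptotic: v ~ c₁ sin(πx/2.28) e^{-λ₁t} with decay rate λ₁ ≈ 2.417.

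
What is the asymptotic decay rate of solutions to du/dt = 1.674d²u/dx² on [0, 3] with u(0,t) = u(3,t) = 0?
Eigenvalues: λₙ = 1.674n²π²/3².
First three modes:
  n=1: λ₁ = 1.674π²/3² ≈ 1.836
  n=2: λ₂ = 6.696π²/3² ≈ 7.343 (4× faster decay)
  n=3: λ₃ = 15.066π²/3² ≈ 16.522 (9× faster decay)
As t → ∞, higher modes decay exponentially faster. The n=1 mode dominates: u ~ c₁ sin(πx/3) e^{-λ₁t}.
Decay rate: λ₁ = 1.674π²/3² ≈ 1.836.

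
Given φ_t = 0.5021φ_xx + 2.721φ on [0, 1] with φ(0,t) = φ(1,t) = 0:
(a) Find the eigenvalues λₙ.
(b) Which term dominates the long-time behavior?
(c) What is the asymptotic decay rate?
Eigenvalues: λₙ = 0.5021n²π²/1² - 2.721.
First three modes:
  n=1: λ₁ = 0.5021π² - 2.721 ≈ 2.235
  n=2: λ₂ = 2.0084π² - 2.721 ≈ 17.101
  n=3: λ₃ = 4.5189π² - 2.721 ≈ 41.879
Since 0.5021π² ≈ 4.956 > 2.721, all λₙ > 0.
The n=1 mode decays slowest → dominates as t → ∞.
Asymptotic: φ ~ c₁ sin(πx/1) e^{-λ₁t} with decay rate λ₁ ≈ 2.235.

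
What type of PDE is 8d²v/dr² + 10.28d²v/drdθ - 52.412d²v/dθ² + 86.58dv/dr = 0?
With A = 8, B = 10.28, C = -52.412, the discriminant is 1782.8624. This is a hyperbolic PDE.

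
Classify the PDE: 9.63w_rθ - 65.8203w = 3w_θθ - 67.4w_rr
Rewriting in standard form: 67.4w_rr + 9.63w_rθ - 3w_θθ - 65.8203w = 0. A = 67.4, B = 9.63, C = -3. Discriminant B² - 4AC = 901.5369. Since 901.5369 > 0, hyperbolic.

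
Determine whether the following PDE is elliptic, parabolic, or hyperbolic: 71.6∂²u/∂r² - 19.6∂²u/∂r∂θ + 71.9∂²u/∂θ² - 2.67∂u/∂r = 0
Coefficients: A = 71.6, B = -19.6, C = 71.9. B² - 4AC = -20208, which is negative, so the equation is elliptic.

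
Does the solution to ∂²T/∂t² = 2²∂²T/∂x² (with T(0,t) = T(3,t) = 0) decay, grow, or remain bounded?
T oscillates (no decay). Energy is conserved; the solution oscillates indefinitely as standing waves.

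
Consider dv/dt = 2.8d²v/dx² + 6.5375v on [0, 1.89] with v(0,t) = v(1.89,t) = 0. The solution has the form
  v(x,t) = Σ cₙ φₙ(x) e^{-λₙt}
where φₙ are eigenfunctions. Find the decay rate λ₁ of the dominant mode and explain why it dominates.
Eigenvalues: λₙ = 2.8n²π²/1.89² - 6.5375.
First three modes:
  n=1: λ₁ = 2.8π²/1.89² - 6.5375 ≈ 1.199
  n=2: λ₂ = 11.2π²/1.89² - 6.5375 ≈ 24.408
  n=3: λ₃ = 25.2π²/1.89² - 6.5375 ≈ 63.089
Since 2.8π²/1.89² ≈ 7.736 > 6.5375, all λₙ > 0.
The n=1 mode decays slowest → dominates as t → ∞.
Asymptotic: v ~ c₁ sin(πx/1.89) e^{-λ₁t} with decay rate λ₁ ≈ 1.199.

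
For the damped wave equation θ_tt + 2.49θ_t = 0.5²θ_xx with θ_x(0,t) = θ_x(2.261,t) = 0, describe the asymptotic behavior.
θ → constant (steady state). Damping (γ=2.49) dissipates the nonconstant modes; with Neumann BCs the spatial average obeys M''+γM'=0 and tends to a finite limit.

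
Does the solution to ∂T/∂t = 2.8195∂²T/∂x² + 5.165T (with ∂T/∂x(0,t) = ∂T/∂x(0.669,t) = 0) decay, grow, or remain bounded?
T grows unboundedly. With Neumann BCs the constant mode has diffusion eigenvalue 0, so any r > 0 makes it grow like e^(5.165t); solution grows exponentially.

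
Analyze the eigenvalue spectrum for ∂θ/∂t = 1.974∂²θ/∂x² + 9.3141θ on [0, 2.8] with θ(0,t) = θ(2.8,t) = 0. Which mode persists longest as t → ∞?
Eigenvalues: λₙ = 1.974n²π²/2.8² - 9.3141.
First three modes:
  n=1: λ₁ = 1.974π²/2.8² - 9.3141 ≈ -6.829
  n=2: λ₂ = 7.896π²/2.8² - 9.3141 ≈ 0.626
  n=3: λ₃ = 17.766π²/2.8² - 9.3141 ≈ 13.051
Since 1.974π²/2.8² ≈ 2.485 < 9.3141, λ₁ < 0.
The n=1 mode grows fastest (−λₙ is largest for n=1) → dominates.
Asymptotic: θ ~ c₁ sin(πx/2.8) e^{6.829t} (exponential growth at rate −λ₁ ≈ 6.829).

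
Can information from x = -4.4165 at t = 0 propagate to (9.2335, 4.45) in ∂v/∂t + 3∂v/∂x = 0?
No. Only data at x = -4.1165 affects (9.2335, 4.45). Advection has one-way propagation along characteristics.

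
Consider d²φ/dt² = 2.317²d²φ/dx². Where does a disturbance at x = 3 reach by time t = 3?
Domain of influence: [-3.951, 9.951]. Data at x = 3 spreads outward at speed 2.317.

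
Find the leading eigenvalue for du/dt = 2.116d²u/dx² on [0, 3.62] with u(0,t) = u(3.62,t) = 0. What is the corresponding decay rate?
Eigenvalues: λₙ = 2.116n²π²/3.62².
First three modes:
  n=1: λ₁ = 2.116π²/3.62² ≈ 1.594
  n=2: λ₂ = 8.464π²/3.62² ≈ 6.375 (4× faster decay)
  n=3: λ₃ = 19.044π²/3.62² ≈ 14.343 (9× faster decay)
As t → ∞, higher modes decay exponentially faster. The n=1 mode dominates: u ~ c₁ sin(πx/3.62) e^{-λ₁t}.
Decay rate: λ₁ = 2.116π²/3.62² ≈ 1.594.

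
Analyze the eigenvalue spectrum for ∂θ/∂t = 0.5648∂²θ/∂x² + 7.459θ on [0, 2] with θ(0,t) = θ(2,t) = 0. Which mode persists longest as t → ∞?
Eigenvalues: λₙ = 0.5648n²π²/2² - 7.459.
First three modes:
  n=1: λ₁ = 0.5648π²/2² - 7.459 ≈ -6.065
  n=2: λ₂ = 2.2592π²/2² - 7.459 ≈ -1.885
  n=3: λ₃ = 5.0832π²/2² - 7.459 ≈ 5.083
Since 0.5648π²/2² ≈ 1.394 < 7.459, λ₁ < 0.
The n=1 mode grows fastest (−λₙ is largest for n=1) → dominates.
Asymptotic: θ ~ c₁ sin(πx/2) e^{6.065t} (exponential growth at rate −λ₁ ≈ 6.065).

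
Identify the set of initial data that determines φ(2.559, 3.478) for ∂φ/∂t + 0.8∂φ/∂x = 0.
A single point: x = -0.2234. The characteristic through (2.559, 3.478) is x - 0.8t = const, so x = 2.559 - 0.8·3.478 = -0.2234.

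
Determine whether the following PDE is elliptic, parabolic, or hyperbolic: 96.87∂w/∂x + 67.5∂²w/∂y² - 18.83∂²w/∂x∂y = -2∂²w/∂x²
Rewriting in standard form: 2∂²w/∂x² - 18.83∂²w/∂x∂y + 67.5∂²w/∂y² + 96.87∂w/∂x = 0. Coefficients: A = 2, B = -18.83, C = 67.5. B² - 4AC = -185.4311, which is negative, so the equation is elliptic.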